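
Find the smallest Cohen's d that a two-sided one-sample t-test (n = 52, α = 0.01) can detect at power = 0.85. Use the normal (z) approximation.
d ≈ 0.50

Minimum detectable effect (one-sample t-test, normal approximation):
d = (z_{α/2} + z_β) / √n
d = (2.576 + 1.036) / √52
d = 3.612 / 7.211
d ≈ 0.50

By Cohen's convention (0.2 small / 0.5 medium / 0.8 large): medium effect.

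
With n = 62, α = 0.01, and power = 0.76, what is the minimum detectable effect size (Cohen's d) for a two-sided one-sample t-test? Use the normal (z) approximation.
d ≈ 0.42

Minimum detectable effect (one-sample t-test, normal approximation):
d = (z_{α/2} + z_β) / √n
d = (2.576 + 0.706) / √62
d = 3.282 / 7.874
d ≈ 0.42

By Cohen's convention (0.2 small / 0.5 medium / 0.8 large): small effect.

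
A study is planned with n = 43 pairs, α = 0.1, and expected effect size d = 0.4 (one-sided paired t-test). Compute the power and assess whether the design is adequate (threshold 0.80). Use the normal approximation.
Power ≈ 0.91; the study is adequately powered (power ≥ 0.80)

Power calculation (paired t-test, normal approximation):
z_β = d · √n - z_α
z_β = 0.4 · √43 - 1.282
z_β = 0.4 · 6.557 - 1.282
z_β = 1.341

Power = Φ(z_β) = Φ(1.341) ≈ 0.910

Effect size d = 0.4 is small by Cohen's convention (0.2/0.5/0.8).

Threshold: power ≥ 0.80 is conventionally adequate.
Power ≈ 0.91 → the study is adequately powered (power ≥ 0.80).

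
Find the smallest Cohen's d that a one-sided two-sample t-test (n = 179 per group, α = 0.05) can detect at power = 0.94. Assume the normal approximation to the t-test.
d ≈ 0.34

Minimum detectable effect (two-sample t-test, normal approximation):
d = (z_α + z_β) / √(n/2)
d = (1.645 + 1.555) / √(179/2)
d = 3.200 / 9.460
d ≈ 0.34

By Cohen's convention (0.2 small / 0.5 medium / 0.8 large): small effect.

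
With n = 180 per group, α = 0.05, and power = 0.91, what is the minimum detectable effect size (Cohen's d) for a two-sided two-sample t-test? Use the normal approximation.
d ≈ 0.35

Minimum detectable effect (two-sample t-test, normal approximation):
d = (z_{α/2} + z_β) / √(n/2)
d = (1.960 + 1.341) / √(180/2)
d = 3.301 / 9.487
d ≈ 0.35

By Cohen's convention (0.2 small / 0.5 medium / 0.8 large): small effect.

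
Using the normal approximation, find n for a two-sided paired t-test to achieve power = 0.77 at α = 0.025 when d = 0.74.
n = 17 pairs

Sample size formula (paired t-test, normal approximation):
n = ((z_{α/2} + z_β) / d)²

z_{α/2} = 2.241 (for α = 0.025, two-sided)
z_β = 0.739 (for power = 0.77)
d = 0.74

n = ((2.241 + 0.739) / 0.74)²
n = (4.027)²
n ≈ 16.22
Round up to the next whole number: n = 17 pairs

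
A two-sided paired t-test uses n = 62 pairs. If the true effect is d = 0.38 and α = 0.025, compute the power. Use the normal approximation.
Power ≈ 0.77

Power calculation (paired t-test, normal approximation):
z_β = d · √n - z_{α/2}
z_β = 0.38 · √62 - 2.241
z_β = 0.38 · 7.874 - 2.241
z_β = 0.751

Power = Φ(z_β) = Φ(0.751) ≈ 0.774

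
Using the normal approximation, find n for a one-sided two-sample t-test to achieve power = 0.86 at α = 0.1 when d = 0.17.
n = 387 per group

Sample size formula (two-sample t-test, normal approximation):
n = 2 · ((z_α + z_β) / d)²

z_α = 1.282 (for α = 0.1, one-sided)
z_β = 1.080 (for power = 0.86)
d = 0.17

n = 2 · ((1.282 + 1.080) / 0.17)²
n = 2 · (13.894)²
n ≈ 386.09
Round up to the next whole number: n = 387 per group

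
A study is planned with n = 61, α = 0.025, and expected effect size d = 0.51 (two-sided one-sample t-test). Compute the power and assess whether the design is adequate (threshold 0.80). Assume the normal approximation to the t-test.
Power ≈ 0.96; the study is adequately powered (power ≥ 0.80)

Power calculation (one-sample t-test, normal approximation):
z_β = d · √n - z_{α/2}
z_β = 0.51 · √61 - 2.241
z_β = 0.51 · 7.810 - 2.241
z_β = 1.742

Power = Φ(z_β) = Φ(1.742) ≈ 0.959

Effect size d = 0.51 is medium by Cohen's convention (0.2/0.5/0.8).

Threshold: power ≥ 0.80 is conventionally adequate.
Power ≈ 0.96 → the study is adequately powered (power ≥ 0.80).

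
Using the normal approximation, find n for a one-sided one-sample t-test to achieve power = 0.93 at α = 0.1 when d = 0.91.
n = 10

Sample size formula (one-sample t-test, normal approximation):
n = ((z_α + z_β) / d)²

z_α = 1.282 (for α = 0.1, one-sided)
z_β = 1.476 (for power = 0.93)
d = 0.91

n = ((1.282 + 1.476) / 0.91)²
n = (3.031)²
n ≈ 9.19
Round up to the next whole number: n = 10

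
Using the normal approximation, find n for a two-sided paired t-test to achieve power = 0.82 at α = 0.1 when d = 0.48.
n = 29 pairs

Sample size formula (paired t-test, normal approximation):
n = ((z_{α/2} + z_β) / d)²

z_{α/2} = 1.645 (for α = 0.1, two-sided)
z_β = 0.915 (for power = 0.82)
d = 0.48

n = ((1.645 + 0.915) / 0.48)²
n = (5.333)²
n ≈ 28.44
Round up to the next whole number: n = 29 pairs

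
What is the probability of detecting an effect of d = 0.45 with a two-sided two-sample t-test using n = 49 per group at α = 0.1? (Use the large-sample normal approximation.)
Power ≈ 0.72

Power calculation (two-sample t-test, normal approximation):
z_β = d · √(n/2) - z_{α/2}
z_β = 0.45 · √(49/2) - 1.645
z_β = 0.45 · 4.950 - 1.645
z_β = 0.583

Power = Φ(z_β) = Φ(0.583) ≈ 0.720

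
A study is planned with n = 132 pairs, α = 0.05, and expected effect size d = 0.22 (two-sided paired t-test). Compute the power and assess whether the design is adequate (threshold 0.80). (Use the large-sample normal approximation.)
Power ≈ 0.71; the study is underpowered (power < 0.80)

Power calculation (paired t-test, normal approximation):
z_β = d · √n - z_{α/2}
z_β = 0.22 · √132 - 1.960
z_β = 0.22 · 11.489 - 1.960
z_β = 0.568

Power = Φ(z_β) = Φ(0.568) ≈ 0.715

Effect size d = 0.22 is small by Cohen's convention (0.2/0.5/0.8).

Threshold: power ≥ 0.80 is conventionally adequate.
Power ≈ 0.71 → the study is underpowered (power < 0.80).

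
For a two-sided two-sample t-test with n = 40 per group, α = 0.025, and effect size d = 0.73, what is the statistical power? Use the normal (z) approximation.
Power ≈ 0.85

Power calculation (two-sample t-test, normal approximation):
z_β = d · √(n/2) - z_{α/2}
z_β = 0.73 · √(40/2) - 2.241
z_β = 0.73 · 4.472 - 2.241
z_β = 1.023

Power = Φ(z_β) = Φ(1.023) ≈ 0.847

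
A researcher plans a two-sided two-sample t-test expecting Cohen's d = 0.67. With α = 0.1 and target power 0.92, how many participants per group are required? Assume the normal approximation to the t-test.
n = 42 per group

Sample size formula (two-sample t-test, normal approximation):
n = 2 · ((z_{α/2} + z_β) / d)²

z_{α/2} = 1.645 (for α = 0.1, two-sided)
z_β = 1.405 (for power = 0.92)
d = 0.67

n = 2 · ((1.645 + 1.405) / 0.67)²
n = 2 · (4.552)²
n ≈ 41.44
Round up to the next whole number: n = 42 per group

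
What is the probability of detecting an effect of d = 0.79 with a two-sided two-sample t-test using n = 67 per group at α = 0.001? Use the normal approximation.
Power ≈ 0.90

Power calculation (two-sample t-test, normal approximation):
z_β = d · √(n/2) - z_{α/2}
z_β = 0.79 · √(67/2) - 3.291
z_β = 0.79 · 5.788 - 3.291
z_β = 1.282

Power = Φ(z_β) = Φ(1.282) ≈ 0.900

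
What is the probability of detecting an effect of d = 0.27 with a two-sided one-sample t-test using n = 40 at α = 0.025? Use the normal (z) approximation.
Power ≈ 0.30

Power calculation (one-sample t-test, normal approximation):
z_β = d · √n - z_{α/2}
z_β = 0.27 · √40 - 2.241
z_β = 0.27 · 6.325 - 2.241
z_β = -0.534

Power = Φ(z_β) = Φ(-0.534) ≈ 0.297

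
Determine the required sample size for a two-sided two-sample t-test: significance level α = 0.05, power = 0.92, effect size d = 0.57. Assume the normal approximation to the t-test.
n = 70 per group

Sample size formula (two-sample t-test, normal approximation):
n = 2 · ((z_{α/2} + z_β) / d)²

z_{α/2} = 1.960 (for α = 0.05, two-sided)
z_β = 1.405 (for power = 0.92)
d = 0.57

n = 2 · ((1.960 + 1.405) / 0.57)²
n = 2 · (5.904)²
n ≈ 69.71
Round up to the next whole number: n = 70 per group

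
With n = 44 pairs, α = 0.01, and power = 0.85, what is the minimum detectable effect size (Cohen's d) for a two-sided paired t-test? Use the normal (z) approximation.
d ≈ 0.54

Minimum detectable effect (paired t-test, normal approximation):
d = (z_{α/2} + z_β) / √n
d = (2.576 + 1.036) / √44
d = 3.612 / 6.633
d ≈ 0.54

By Cohen's convention (0.2 small / 0.5 medium / 0.8 large): medium effect.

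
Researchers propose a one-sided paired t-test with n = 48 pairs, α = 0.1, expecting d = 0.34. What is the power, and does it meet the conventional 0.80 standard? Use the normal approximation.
Power ≈ 0.86; the study is adequately powered (power ≥ 0.80)

Power calculation (paired t-test, normal approximation):
z_β = d · √n - z_α
z_β = 0.34 · √48 - 1.282
z_β = 0.34 · 6.928 - 1.282
z_β = 1.074

Power = Φ(z_β) = Φ(1.074) ≈ 0.859

Effect size d = 0.34 is small by Cohen's convention (0.2/0.5/0.8).

Threshold: power ≥ 0.80 is conventionally adequate.
Power ≈ 0.86 → the study is adequately powered (power ≥ 0.80).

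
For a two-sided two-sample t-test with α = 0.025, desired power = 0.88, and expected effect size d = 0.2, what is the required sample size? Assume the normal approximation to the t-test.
n = 584 per group

Sample size formula (two-sample t-test, normal approximation):
n = 2 · ((z_{α/2} + z_β) / d)²

z_{α/2} = 2.241 (for α = 0.025, two-sided)
z_β = 1.175 (for power = 0.88)
d = 0.2

n = 2 · ((2.241 + 1.175) / 0.2)²
n = 2 · (17.080)²
n ≈ 583.45
Round up to the next whole number: n = 584 per group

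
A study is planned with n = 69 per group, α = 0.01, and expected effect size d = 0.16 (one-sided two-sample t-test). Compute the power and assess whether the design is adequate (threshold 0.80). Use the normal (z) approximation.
Power ≈ 0.08; the study is underpowered (power < 0.80)

Power calculation (two-sample t-test, normal approximation):
z_β = d · √(n/2) - z_α
z_β = 0.16 · √(69/2) - 2.326
z_β = 0.16 · 5.874 - 2.326
z_β = -1.387

Power = Φ(z_β) = Φ(-1.387) ≈ 0.083

Effect size d = 0.16 is very small by Cohen's convention (0.2/0.5/0.8).

Threshold: power ≥ 0.80 is conventionally adequate.
Power ≈ 0.08 → the study is underpowered (power < 0.80).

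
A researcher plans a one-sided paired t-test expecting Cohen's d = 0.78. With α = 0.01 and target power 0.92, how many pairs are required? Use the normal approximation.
n = 23 pairs

Sample size formula (paired t-test, normal approximation):
n = ((z_α + z_β) / d)²

z_α = 2.326 (for α = 0.01, one-sided)
z_β = 1.405 (for power = 0.92)
d = 0.78

n = ((2.326 + 1.405) / 0.78)²
n = (4.783)²
n ≈ 22.88
Round up to the next whole number: n = 23 pairs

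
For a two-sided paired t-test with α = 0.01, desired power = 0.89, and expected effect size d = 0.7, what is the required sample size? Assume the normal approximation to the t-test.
n = 30 pairs

Sample size formula (paired t-test, normal approximation):
n = ((z_{α/2} + z_β) / d)²

z_{α/2} = 2.576 (for α = 0.01, two-sided)
z_β = 1.227 (for power = 0.89)
d = 0.7

n = ((2.576 + 1.227) / 0.7)²
n = (5.433)²
n ≈ 29.52
Round up to the next whole number: n = 30 pairs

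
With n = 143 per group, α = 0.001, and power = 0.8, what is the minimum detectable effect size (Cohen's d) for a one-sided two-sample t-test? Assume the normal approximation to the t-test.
d ≈ 0.46

Minimum detectable effect (two-sample t-test, normal approximation):
d = (z_α + z_β) / √(n/2)
d = (3.090 + 0.842) / √(143/2)
d = 3.932 / 8.456
d ≈ 0.46

By Cohen's convention (0.2 small / 0.5 medium / 0.8 large): small effect.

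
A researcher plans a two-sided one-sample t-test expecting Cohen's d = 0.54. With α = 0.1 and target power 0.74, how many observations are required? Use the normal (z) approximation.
n = 18

Sample size formula (one-sample t-test, normal approximation):
n = ((z_{α/2} + z_β) / d)²

z_{α/2} = 1.645 (for α = 0.1, two-sided)
z_β = 0.643 (for power = 0.74)
d = 0.54

n = ((1.645 + 0.643) / 0.54)²
n = (4.237)²
n ≈ 17.95
Round up to the next whole number: n = 18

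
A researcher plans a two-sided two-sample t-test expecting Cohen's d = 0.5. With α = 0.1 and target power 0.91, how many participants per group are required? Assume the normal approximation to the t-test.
n = 72 per group

Sample size formula (two-sample t-test, normal approximation):
n = 2 · ((z_{α/2} + z_β) / d)²

z_{α/2} = 1.645 (for α = 0.1, two-sided)
z_β = 1.341 (for power = 0.91)
d = 0.5

n = 2 · ((1.645 + 1.341) / 0.5)²
n = 2 · (5.972)²
n ≈ 71.33
Round up to the next whole number: n = 72 per group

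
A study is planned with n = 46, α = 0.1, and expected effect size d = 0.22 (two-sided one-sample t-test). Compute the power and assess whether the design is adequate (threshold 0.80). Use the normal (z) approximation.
Power ≈ 0.44; the study is underpowered (power < 0.80)

Power calculation (one-sample t-test, normal approximation):
z_β = d · √n - z_{α/2}
z_β = 0.22 · √46 - 1.645
z_β = 0.22 · 6.782 - 1.645
z_β = -0.153

Power = Φ(z_β) = Φ(-0.153) ≈ 0.439

Effect size d = 0.22 is small by Cohen's convention (0.2/0.5/0.8).

Threshold: power ≥ 0.80 is conventionally adequate.
Power ≈ 0.44 → the study is underpowered (power < 0.80).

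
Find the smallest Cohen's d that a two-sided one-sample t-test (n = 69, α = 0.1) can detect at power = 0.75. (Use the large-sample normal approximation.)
d ≈ 0.28

Minimum detectable effect (one-sample t-test, normal approximation):
d = (z_{α/2} + z_β) / √n
d = (1.645 + 0.674) / √69
d = 2.319 / 8.307
d ≈ 0.28

By Cohen's convention (0.2 small / 0.5 medium / 0.8 large): small effect.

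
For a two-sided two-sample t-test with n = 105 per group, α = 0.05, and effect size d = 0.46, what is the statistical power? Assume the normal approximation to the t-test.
Power ≈ 0.92

Power calculation (two-sample t-test, normal approximation):
z_β = d · √(n/2) - z_{α/2}
z_β = 0.46 · √(105/2) - 1.960
z_β = 0.46 · 7.246 - 1.960
z_β = 1.373

Power = Φ(z_β) = Φ(1.373) ≈ 0.915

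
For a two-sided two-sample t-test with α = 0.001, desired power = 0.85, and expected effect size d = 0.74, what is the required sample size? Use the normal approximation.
n = 69 per group

Sample size formula (two-sample t-test, normal approximation):
n = 2 · ((z_{α/2} + z_β) / d)²

z_{α/2} = 3.291 (for α = 0.001, two-sided)
z_β = 1.036 (for power = 0.85)
d = 0.74

n = 2 · ((3.291 + 1.036) / 0.74)²
n = 2 · (5.847)²
n ≈ 68.37
Round up to the next whole number: n = 69 per group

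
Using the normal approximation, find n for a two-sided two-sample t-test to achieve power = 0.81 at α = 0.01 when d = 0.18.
n = 737 per group

Sample size formula (two-sample t-test, normal approximation):
n = 2 · ((z_{α/2} + z_β) / d)²

z_{α/2} = 2.576 (for α = 0.01, two-sided)
z_β = 0.878 (for power = 0.81)
d = 0.18

n = 2 · ((2.576 + 0.878) / 0.18)²
n = 2 · (19.189)²
n ≈ 736.44
Round up to the next whole number: n = 737 per group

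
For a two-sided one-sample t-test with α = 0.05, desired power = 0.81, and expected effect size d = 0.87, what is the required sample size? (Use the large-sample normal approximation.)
n = 11

Sample size formula (one-sample t-test, normal approximation):
n = ((z_{α/2} + z_β) / d)²

z_{α/2} = 1.960 (for α = 0.05, two-sided)
z_β = 0.878 (for power = 0.81)
d = 0.87

n = ((1.960 + 0.878) / 0.87)²
n = (3.262)²
n ≈ 10.64
Round up to the next whole number: n = 11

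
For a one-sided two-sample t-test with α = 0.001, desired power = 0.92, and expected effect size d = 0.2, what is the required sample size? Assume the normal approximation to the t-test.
n = 1011 per group

Sample size formula (two-sample t-test, normal approximation):
n = 2 · ((z_α + z_β) / d)²

z_α = 3.090 (for α = 0.001, one-sided)
z_β = 1.405 (for power = 0.92)
d = 0.2

n = 2 · ((3.090 + 1.405) / 0.2)²
n = 2 · (22.475)²
n ≈ 1010.25
Round up to the next whole number: n = 1011 per group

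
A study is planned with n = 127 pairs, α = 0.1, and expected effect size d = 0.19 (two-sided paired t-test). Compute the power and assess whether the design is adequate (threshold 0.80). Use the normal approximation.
Power ≈ 0.69; the study is underpowered (power < 0.80)

Power calculation (paired t-test, normal approximation):
z_β = d · √n - z_{α/2}
z_β = 0.19 · √127 - 1.645
z_β = 0.19 · 11.269 - 1.645
z_β = 0.496

Power = Φ(z_β) = Φ(0.496) ≈ 0.690

Effect size d = 0.19 is very small by Cohen's convention (0.2/0.5/0.8).

Threshold: power ≥ 0.80 is conventionally adequate.
Power ≈ 0.69 → the study is underpowered (power < 0.80).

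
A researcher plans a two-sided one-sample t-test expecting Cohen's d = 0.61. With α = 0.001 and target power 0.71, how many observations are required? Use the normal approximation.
n = 40

Sample size formula (one-sample t-test, normal approximation):
n = ((z_{α/2} + z_β) / d)²

z_{α/2} = 3.291 (for α = 0.001, two-sided)
z_β = 0.553 (for power = 0.71)
d = 0.61

n = ((3.291 + 0.553) / 0.61)²
n = (6.302)²
n ≈ 39.72
Round up to the next whole number: n = 40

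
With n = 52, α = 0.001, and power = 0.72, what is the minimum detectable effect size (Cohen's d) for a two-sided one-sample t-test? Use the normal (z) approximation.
d ≈ 0.54

Minimum detectable effect (one-sample t-test, normal approximation):
d = (z_{α/2} + z_β) / √n
d = (3.291 + 0.583) / √52
d = 3.873 / 7.211
d ≈ 0.54

By Cohen's convention (0.2 small / 0.5 medium / 0.8 large): medium effect.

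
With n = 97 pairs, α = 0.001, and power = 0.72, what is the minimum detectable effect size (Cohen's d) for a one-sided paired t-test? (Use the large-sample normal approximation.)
d ≈ 0.37

Minimum detectable effect (paired t-test, normal approximation):
d = (z_α + z_β) / √n
d = (3.090 + 0.583) / √97
d = 3.673 / 9.849
d ≈ 0.37

By Cohen's convention (0.2 small / 0.5 medium / 0.8 large): small effect.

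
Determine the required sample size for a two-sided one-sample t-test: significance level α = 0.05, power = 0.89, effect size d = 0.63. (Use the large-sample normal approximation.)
n = 26

Sample size formula (one-sample t-test, normal approximation):
n = ((z_{α/2} + z_β) / d)²

z_{α/2} = 1.960 (for α = 0.05, two-sided)
z_β = 1.227 (for power = 0.89)
d = 0.63

n = ((1.960 + 1.227) / 0.63)²
n = (5.059)²
n ≈ 25.59
Round up to the next whole number: n = 26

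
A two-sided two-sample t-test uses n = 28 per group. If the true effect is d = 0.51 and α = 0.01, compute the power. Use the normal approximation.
Power ≈ 0.25

Power calculation (two-sample t-test, normal approximation):
z_β = d · √(n/2) - z_{α/2}
z_β = 0.51 · √(28/2) - 2.576
z_β = 0.51 · 3.742 - 2.576
z_β = -0.668

Power = Φ(z_β) = Φ(-0.668) ≈ 0.252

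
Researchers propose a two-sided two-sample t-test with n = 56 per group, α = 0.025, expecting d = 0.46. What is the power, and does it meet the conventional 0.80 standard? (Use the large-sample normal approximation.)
Power ≈ 0.58; the study is underpowered (power < 0.80)

Power calculation (two-sample t-test, normal approximation):
z_β = d · √(n/2) - z_{α/2}
z_β = 0.46 · √(56/2) - 2.241
z_β = 0.46 · 5.292 - 2.241
z_β = 0.193

Power = Φ(z_β) = Φ(0.193) ≈ 0.576

Effect size d = 0.46 is small by Cohen's convention (0.2/0.5/0.8).

Threshold: power ≥ 0.80 is conventionally adequate.
Power ≈ 0.58 → the study is underpowered (power < 0.80).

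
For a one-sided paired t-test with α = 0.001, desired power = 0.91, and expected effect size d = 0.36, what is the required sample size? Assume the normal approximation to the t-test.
n = 152 pairs

Sample size formula (paired t-test, normal approximation):
n = ((z_α + z_β) / d)²

z_α = 3.090 (for α = 0.001, one-sided)
z_β = 1.341 (for power = 0.91)
d = 0.36

n = ((3.090 + 1.341) / 0.36)²
n = (12.308)²
n ≈ 151.49
Round up to the next whole number: n = 152 pairs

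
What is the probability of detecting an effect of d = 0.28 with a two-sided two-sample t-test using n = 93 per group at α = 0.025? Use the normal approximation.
Power ≈ 0.37

Power calculation (two-sample t-test, normal approximation):
z_β = d · √(n/2) - z_{α/2}
z_β = 0.28 · √(93/2) - 2.241
z_β = 0.28 · 6.819 - 2.241
z_β = -0.332

Power = Φ(z_β) = Φ(-0.332) ≈ 0.370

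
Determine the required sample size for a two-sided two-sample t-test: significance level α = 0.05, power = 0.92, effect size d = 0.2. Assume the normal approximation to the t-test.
n = 567 per group

Sample size formula (two-sample t-test, normal approximation):
n = 2 · ((z_{α/2} + z_β) / d)²

z_{α/2} = 1.960 (for α = 0.05, two-sided)
z_β = 1.405 (for power = 0.92)
d = 0.2

n = 2 · ((1.960 + 1.405) / 0.2)²
n = 2 · (16.825)²
n ≈ 566.16
Round up to the next whole number: n = 567 per group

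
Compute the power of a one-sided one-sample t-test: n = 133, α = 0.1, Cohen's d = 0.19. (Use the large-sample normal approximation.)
Power ≈ 0.82

Power calculation (one-sample t-test, normal approximation):
z_β = d · √n - z_α
z_β = 0.19 · √133 - 1.282
z_β = 0.19 · 11.533 - 1.282
z_β = 0.910

Power = Φ(z_β) = Φ(0.910) ≈ 0.818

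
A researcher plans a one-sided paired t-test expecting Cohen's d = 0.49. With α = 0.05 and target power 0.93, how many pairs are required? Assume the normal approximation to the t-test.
n = 41 pairs

Sample size formula (paired t-test, normal approximation):
n = ((z_α + z_β) / d)²

z_α = 1.645 (for α = 0.05, one-sided)
z_β = 1.476 (for power = 0.93)
d = 0.49

n = ((1.645 + 1.476) / 0.49)²
n = (6.369)²
n ≈ 40.56
Round up to the next whole number: n = 41 pairs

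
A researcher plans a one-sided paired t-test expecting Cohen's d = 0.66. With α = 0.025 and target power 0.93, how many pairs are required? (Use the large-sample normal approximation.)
n = 28 pairs

Sample size formula (paired t-test, normal approximation):
n = ((z_α + z_β) / d)²

z_α = 1.960 (for α = 0.025, one-sided)
z_β = 1.476 (for power = 0.93)
d = 0.66

n = ((1.960 + 1.476) / 0.66)²
n = (5.206)²
n ≈ 27.10
Round up to the next whole number: n = 28 pairs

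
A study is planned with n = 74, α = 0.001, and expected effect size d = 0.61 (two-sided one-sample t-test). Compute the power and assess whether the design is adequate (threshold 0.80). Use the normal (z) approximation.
Power ≈ 0.97; the study is adequately powered (power ≥ 0.80)

Power calculation (one-sample t-test, normal approximation):
z_β = d · √n - z_{α/2}
z_β = 0.61 · √74 - 3.291
z_β = 0.61 · 8.602 - 3.291
z_β = 1.957

Power = Φ(z_β) = Φ(1.957) ≈ 0.975

Effect size d = 0.61 is medium by Cohen's convention (0.2/0.5/0.8).

Threshold: power ≥ 0.80 is conventionally adequate.
Power ≈ 0.97 → the study is adequately powered (power ≥ 0.80).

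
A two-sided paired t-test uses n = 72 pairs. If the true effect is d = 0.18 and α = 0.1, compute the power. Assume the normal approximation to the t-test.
Power ≈ 0.45

Power calculation (paired t-test, normal approximation):
z_β = d · √n - z_{α/2}
z_β = 0.18 · √72 - 1.645
z_β = 0.18 · 8.485 - 1.645
z_β = -0.118

Power = Φ(z_β) = Φ(-0.118) ≈ 0.453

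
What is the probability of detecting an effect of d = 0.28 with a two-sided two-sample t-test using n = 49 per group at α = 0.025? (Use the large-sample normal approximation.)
Power ≈ 0.20

Power calculation (two-sample t-test, normal approximation):
z_β = d · √(n/2) - z_{α/2}
z_β = 0.28 · √(49/2) - 2.241
z_β = 0.28 · 4.950 - 2.241
z_β = -0.855

Power = Φ(z_β) = Φ(-0.855) ≈ 0.196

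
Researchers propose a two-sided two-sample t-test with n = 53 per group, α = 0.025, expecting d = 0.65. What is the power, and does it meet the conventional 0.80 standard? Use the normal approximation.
Power ≈ 0.87; the study is adequately powered (power ≥ 0.80)

Power calculation (two-sample t-test, normal approximation):
z_β = d · √(n/2) - z_{α/2}
z_β = 0.65 · √(53/2) - 2.241
z_β = 0.65 · 5.148 - 2.241
z_β = 1.105

Power = Φ(z_β) = Φ(1.105) ≈ 0.865

Effect size d = 0.65 is medium by Cohen's convention (0.2/0.5/0.8).

Threshold: power ≥ 0.80 is conventionally adequate.
Power ≈ 0.87 → the study is adequately powered (power ≥ 0.80).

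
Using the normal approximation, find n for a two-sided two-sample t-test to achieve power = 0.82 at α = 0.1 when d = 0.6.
n = 37 per group

Sample size formula (two-sample t-test, normal approximation):
n = 2 · ((z_{α/2} + z_β) / d)²

z_{α/2} = 1.645 (for α = 0.1, two-sided)
z_β = 0.915 (for power = 0.82)
d = 0.6

n = 2 · ((1.645 + 0.915) / 0.6)²
n = 2 · (4.267)²
n ≈ 36.41
Round up to the next whole number: n = 37 per group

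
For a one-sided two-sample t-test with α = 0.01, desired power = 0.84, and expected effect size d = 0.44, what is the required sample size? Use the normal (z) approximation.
n = 114 per group

Sample size formula (two-sample t-test, normal approximation):
n = 2 · ((z_α + z_β) / d)²

z_α = 2.326 (for α = 0.01, one-sided)
z_β = 0.994 (for power = 0.84)
d = 0.44

n = 2 · ((2.326 + 0.994) / 0.44)²
n = 2 · (7.545)²
n ≈ 113.85
Round up to the next whole number: n = 114 per group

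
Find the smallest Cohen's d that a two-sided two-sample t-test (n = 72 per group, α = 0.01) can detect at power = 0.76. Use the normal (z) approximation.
d ≈ 0.55

Minimum detectable effect (two-sample t-test, normal approximation):
d = (z_{α/2} + z_β) / √(n/2)
d = (2.576 + 0.706) / √(72/2)
d = 3.282 / 6.000
d ≈ 0.55

By Cohen's convention (0.2 small / 0.5 medium / 0.8 large): medium effect.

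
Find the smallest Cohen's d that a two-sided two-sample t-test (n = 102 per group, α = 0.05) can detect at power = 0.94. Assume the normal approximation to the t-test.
d ≈ 0.49

Minimum detectable effect (two-sample t-test, normal approximation):
d = (z_{α/2} + z_β) / √(n/2)
d = (1.960 + 1.555) / √(102/2)
d = 3.515 / 7.141
d ≈ 0.49

By Cohen's convention (0.2 small / 0.5 medium / 0.8 large): small effect.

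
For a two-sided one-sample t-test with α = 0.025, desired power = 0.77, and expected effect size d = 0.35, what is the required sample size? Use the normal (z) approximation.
n = 73

Sample size formula (one-sample t-test, normal approximation):
n = ((z_{α/2} + z_β) / d)²

z_{α/2} = 2.241 (for α = 0.025, two-sided)
z_β = 0.739 (for power = 0.77)
d = 0.35

n = ((2.241 + 0.739) / 0.35)²
n = (8.514)²
n ≈ 72.49
Round up to the next whole number: n = 73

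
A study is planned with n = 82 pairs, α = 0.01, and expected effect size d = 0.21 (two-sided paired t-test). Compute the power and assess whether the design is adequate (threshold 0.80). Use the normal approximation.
Power ≈ 0.25; the study is underpowered (power < 0.80)

Power calculation (paired t-test, normal approximation):
z_β = d · √n - z_{α/2}
z_β = 0.21 · √82 - 2.576
z_β = 0.21 · 9.055 - 2.576
z_β = -0.674

Power = Φ(z_β) = Φ(-0.674) ≈ 0.250

Effect size d = 0.21 is small by Cohen's convention (0.2/0.5/0.8).

Threshold: power ≥ 0.80 is conventionally adequate.
Power ≈ 0.25 → the study is underpowered (power < 0.80).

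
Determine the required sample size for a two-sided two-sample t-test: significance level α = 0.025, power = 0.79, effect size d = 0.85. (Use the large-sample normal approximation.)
n = 26 per group

Sample size formula (two-sample t-test, normal approximation):
n = 2 · ((z_{α/2} + z_β) / d)²

z_{α/2} = 2.241 (for α = 0.025, two-sided)
z_β = 0.806 (for power = 0.79)
d = 0.85

n = 2 · ((2.241 + 0.806) / 0.85)²
n = 2 · (3.585)²
n ≈ 25.70
Round up to the next whole number: n = 26 per group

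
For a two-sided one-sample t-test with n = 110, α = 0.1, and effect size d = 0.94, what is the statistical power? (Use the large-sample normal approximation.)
Power ≈ 1.00

Power calculation (one-sample t-test, normal approximation):
z_β = d · √n - z_{α/2}
z_β = 0.94 · √110 - 1.645
z_β = 0.94 · 10.488 - 1.645
z_β = 8.214

Power = Φ(z_β) = Φ(8.214) ≈ 1.000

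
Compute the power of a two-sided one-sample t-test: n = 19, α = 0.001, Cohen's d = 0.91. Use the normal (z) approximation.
Power ≈ 0.75

Power calculation (one-sample t-test, normal approximation):
z_β = d · √n - z_{α/2}
z_β = 0.91 · √19 - 3.291
z_β = 0.91 · 4.359 - 3.291
z_β = 0.676

Power = Φ(z_β) = Φ(0.676) ≈ 0.751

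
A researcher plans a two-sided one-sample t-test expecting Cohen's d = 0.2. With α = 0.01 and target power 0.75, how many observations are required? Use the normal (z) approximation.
n = 265

Sample size formula (one-sample t-test, normal approximation):
n = ((z_{α/2} + z_β) / d)²

z_{α/2} = 2.576 (for α = 0.01, two-sided)
z_β = 0.674 (for power = 0.75)
d = 0.2

n = ((2.576 + 0.674) / 0.2)²
n = (16.250)²
n ≈ 264.06
Round up to the next whole number: n = 265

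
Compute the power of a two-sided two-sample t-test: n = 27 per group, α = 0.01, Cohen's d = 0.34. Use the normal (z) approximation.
Power ≈ 0.09

Power calculation (two-sample t-test, normal approximation):
z_β = d · √(n/2) - z_{α/2}
z_β = 0.34 · √(27/2) - 2.576
z_β = 0.34 · 3.674 - 2.576
z_β = -1.327

Power = Φ(z_β) = Φ(-1.327) ≈ 0.092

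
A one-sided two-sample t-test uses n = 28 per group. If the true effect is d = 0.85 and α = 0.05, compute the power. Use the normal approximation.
Power ≈ 0.94

Power calculation (two-sample t-test, normal approximation):
z_β = d · √(n/2) - z_α
z_β = 0.85 · √(28/2) - 1.645
z_β = 0.85 · 3.742 - 1.645
z_β = 1.536

Power = Φ(z_β) = Φ(1.536) ≈ 0.938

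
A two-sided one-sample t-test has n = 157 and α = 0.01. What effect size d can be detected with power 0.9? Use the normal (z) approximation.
d ≈ 0.31

Minimum detectable effect (one-sample t-test, normal approximation):
d = (z_{α/2} + z_β) / √n
d = (2.576 + 1.282) / √157
d = 3.857 / 12.530
d ≈ 0.31

By Cohen's convention (0.2 small / 0.5 medium / 0.8 large): small effect.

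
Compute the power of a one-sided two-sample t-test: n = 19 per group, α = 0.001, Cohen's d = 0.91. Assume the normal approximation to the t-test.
Power ≈ 0.39

Power calculation (two-sample t-test, normal approximation):
z_β = d · √(n/2) - z_α
z_β = 0.91 · √(19/2) - 3.090
z_β = 0.91 · 3.082 - 3.090
z_β = -0.285

Power = Φ(z_β) = Φ(-0.285) ≈ 0.388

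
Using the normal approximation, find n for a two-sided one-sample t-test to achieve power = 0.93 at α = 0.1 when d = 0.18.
n = 301

Sample size formula (one-sample t-test, normal approximation):
n = ((z_{α/2} + z_β) / d)²

z_{α/2} = 1.645 (for α = 0.1, two-sided)
z_β = 1.476 (for power = 0.93)
d = 0.18

n = ((1.645 + 1.476) / 0.18)²
n = (17.339)²
n ≈ 300.64
Round up to the next whole number: n = 301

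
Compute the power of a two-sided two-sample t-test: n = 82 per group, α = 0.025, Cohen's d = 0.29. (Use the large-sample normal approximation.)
Power ≈ 0.35

Power calculation (two-sample t-test, normal approximation):
z_β = d · √(n/2) - z_{α/2}
z_β = 0.29 · √(82/2) - 2.241
z_β = 0.29 · 6.403 - 2.241
z_β = -0.384

Power = Φ(z_β) = Φ(-0.384) ≈ 0.350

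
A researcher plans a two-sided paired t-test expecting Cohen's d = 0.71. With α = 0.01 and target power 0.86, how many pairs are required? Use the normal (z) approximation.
n = 27 pairs

Sample size formula (paired t-test, normal approximation):
n = ((z_{α/2} + z_β) / d)²

z_{α/2} = 2.576 (for α = 0.01, two-sided)
z_β = 1.080 (for power = 0.86)
d = 0.71

n = ((2.576 + 1.080) / 0.71)²
n = (5.149)²
n ≈ 26.51
Round up to the next whole number: n = 27 pairs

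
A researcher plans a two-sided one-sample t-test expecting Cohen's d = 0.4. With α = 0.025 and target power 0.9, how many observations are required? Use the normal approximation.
n = 78

Sample size formula (one-sample t-test, normal approximation):
n = ((z_{α/2} + z_β) / d)²

z_{α/2} = 2.241 (for α = 0.025, two-sided)
z_β = 1.282 (for power = 0.9)
d = 0.4

n = ((2.241 + 1.282) / 0.4)²
n = (8.808)²
n ≈ 77.58
Round up to the next whole number: n = 78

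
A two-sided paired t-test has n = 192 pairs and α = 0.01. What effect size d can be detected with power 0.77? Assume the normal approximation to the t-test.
d ≈ 0.24

Minimum detectable effect (paired t-test, normal approximation):
d = (z_{α/2} + z_β) / √n
d = (2.576 + 0.739) / √192
d = 3.315 / 13.856
d ≈ 0.24

By Cohen's convention (0.2 small / 0.5 medium / 0.8 large): small effect.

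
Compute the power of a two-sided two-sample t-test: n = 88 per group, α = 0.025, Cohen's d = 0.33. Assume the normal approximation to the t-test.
Power ≈ 0.48

Power calculation (two-sample t-test, normal approximation):
z_β = d · √(n/2) - z_{α/2}
z_β = 0.33 · √(88/2) - 2.241
z_β = 0.33 · 6.633 - 2.241
z_β = -0.052

Power = Φ(z_β) = Φ(-0.052) ≈ 0.479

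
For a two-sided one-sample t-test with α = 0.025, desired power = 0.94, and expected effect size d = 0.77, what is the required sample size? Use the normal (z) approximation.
n = 25

Sample size formula (one-sample t-test, normal approximation):
n = ((z_{α/2} + z_β) / d)²

z_{α/2} = 2.241 (for α = 0.025, two-sided)
z_β = 1.555 (for power = 0.94)
d = 0.77

n = ((2.241 + 1.555) / 0.77)²
n = (4.930)²
n ≈ 24.30
Round up to the next whole number: n = 25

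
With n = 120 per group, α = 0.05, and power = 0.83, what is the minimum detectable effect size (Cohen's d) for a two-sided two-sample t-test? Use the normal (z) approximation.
d ≈ 0.38

Minimum detectable effect (two-sample t-test, normal approximation):
d = (z_{α/2} + z_β) / √(n/2)
d = (1.960 + 0.954) / √(120/2)
d = 2.914 / 7.746
d ≈ 0.38

By Cohen's convention (0.2 small / 0.5 medium / 0.8 large): small effect.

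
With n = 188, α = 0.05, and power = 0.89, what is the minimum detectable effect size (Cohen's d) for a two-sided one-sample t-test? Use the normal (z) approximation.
d ≈ 0.23

Minimum detectable effect (one-sample t-test, normal approximation):
d = (z_{α/2} + z_β) / √n
d = (1.960 + 1.227) / √188
d = 3.186 / 13.711
d ≈ 0.23

By Cohen's convention (0.2 small / 0.5 medium / 0.8 large): small effect.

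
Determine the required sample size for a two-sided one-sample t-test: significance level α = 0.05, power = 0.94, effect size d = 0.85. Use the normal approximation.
n = 18

Sample size formula (one-sample t-test, normal approximation):
n = ((z_{α/2} + z_β) / d)²

z_{α/2} = 1.960 (for α = 0.05, two-sided)
z_β = 1.555 (for power = 0.94)
d = 0.85

n = ((1.960 + 1.555) / 0.85)²
n = (4.135)²
n ≈ 17.10
Round up to the next whole number: n = 18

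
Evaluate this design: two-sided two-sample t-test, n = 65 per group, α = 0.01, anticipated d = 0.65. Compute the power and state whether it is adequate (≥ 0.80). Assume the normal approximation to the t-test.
Power ≈ 0.87; the study is adequately powered (power ≥ 0.80)

Power calculation (two-sample t-test, normal approximation):
z_β = d · √(n/2) - z_{α/2}
z_β = 0.65 · √(65/2) - 2.576
z_β = 0.65 · 5.701 - 2.576
z_β = 1.130

Power = Φ(z_β) = Φ(1.130) ≈ 0.871

Effect size d = 0.65 is medium by Cohen's convention (0.2/0.5/0.8).

Threshold: power ≥ 0.80 is conventionally adequate.
Power ≈ 0.87 → the study is adequately powered (power ≥ 0.80).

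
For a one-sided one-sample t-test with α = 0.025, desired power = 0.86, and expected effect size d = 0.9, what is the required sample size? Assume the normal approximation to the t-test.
n = 12

Sample size formula (one-sample t-test, normal approximation):
n = ((z_α + z_β) / d)²

z_α = 1.960 (for α = 0.025, one-sided)
z_β = 1.080 (for power = 0.86)
d = 0.9

n = ((1.960 + 1.080) / 0.9)²
n = (3.378)²
n ≈ 11.41
Round up to the next whole number: n = 12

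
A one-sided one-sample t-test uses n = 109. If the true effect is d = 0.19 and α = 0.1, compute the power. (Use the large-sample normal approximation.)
Power ≈ 0.76

Power calculation (one-sample t-test, normal approximation):
z_β = d · √n - z_α
z_β = 0.19 · √109 - 1.282
z_β = 0.19 · 10.440 - 1.282
z_β = 0.702

Power = Φ(z_β) = Φ(0.702) ≈ 0.759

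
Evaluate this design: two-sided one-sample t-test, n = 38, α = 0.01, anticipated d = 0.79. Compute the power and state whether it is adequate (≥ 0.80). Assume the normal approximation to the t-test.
Power ≈ 0.99; the study is adequately powered (power ≥ 0.80)

Power calculation (one-sample t-test, normal approximation):
z_β = d · √n - z_{α/2}
z_β = 0.79 · √38 - 2.576
z_β = 0.79 · 6.164 - 2.576
z_β = 2.294

Power = Φ(z_β) = Φ(2.294) ≈ 0.989

Effect size d = 0.79 is medium by Cohen's convention (0.2/0.5/0.8).

Threshold: power ≥ 0.80 is conventionally adequate.
Power ≈ 0.99 → the study is adequately powered (power ≥ 0.80).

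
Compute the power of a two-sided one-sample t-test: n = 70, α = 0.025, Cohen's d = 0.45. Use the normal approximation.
Power ≈ 0.94

Power calculation (one-sample t-test, normal approximation):
z_β = d · √n - z_{α/2}
z_β = 0.45 · √70 - 2.241
z_β = 0.45 · 8.367 - 2.241
z_β = 1.524

Power = Φ(z_β) = Φ(1.524) ≈ 0.936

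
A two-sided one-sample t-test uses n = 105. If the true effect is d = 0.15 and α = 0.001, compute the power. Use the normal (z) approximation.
Power ≈ 0.04

Power calculation (one-sample t-test, normal approximation):
z_β = d · √n - z_{α/2}
z_β = 0.15 · √105 - 3.291
z_β = 0.15 · 10.247 - 3.291
z_β = -1.753

Power = Φ(z_β) = Φ(-1.753) ≈ 0.040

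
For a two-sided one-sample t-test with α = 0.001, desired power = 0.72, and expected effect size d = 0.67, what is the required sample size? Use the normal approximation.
n = 34

Sample size formula (one-sample t-test, normal approximation):
n = ((z_{α/2} + z_β) / d)²

z_{α/2} = 3.291 (for α = 0.001, two-sided)
z_β = 0.583 (for power = 0.72)
d = 0.67

n = ((3.291 + 0.583) / 0.67)²
n = (5.782)²
n ≈ 33.43
Round up to the next whole number: n = 34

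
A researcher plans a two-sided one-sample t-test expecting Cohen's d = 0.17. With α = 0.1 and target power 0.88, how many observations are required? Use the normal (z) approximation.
n = 276

Sample size formula (one-sample t-test, normal approximation):
n = ((z_{α/2} + z_β) / d)²

z_{α/2} = 1.645 (for α = 0.1, two-sided)
z_β = 1.175 (for power = 0.88)
d = 0.17

n = ((1.645 + 1.175) / 0.17)²
n = (16.588)²
n ≈ 275.16
Round up to the next whole number: n = 276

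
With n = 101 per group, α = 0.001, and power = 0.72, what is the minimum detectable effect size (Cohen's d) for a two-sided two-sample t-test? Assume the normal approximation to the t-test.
d ≈ 0.55

Minimum detectable effect (two-sample t-test, normal approximation):
d = (z_{α/2} + z_β) / √(n/2)
d = (3.291 + 0.583) / √(101/2)
d = 3.873 / 7.106
d ≈ 0.55

By Cohen's convention (0.2 small / 0.5 medium / 0.8 large): medium effect.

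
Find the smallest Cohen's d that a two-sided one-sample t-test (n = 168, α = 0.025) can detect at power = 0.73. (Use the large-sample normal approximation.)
d ≈ 0.22

Minimum detectable effect (one-sample t-test, normal approximation):
d = (z_{α/2} + z_β) / √n
d = (2.241 + 0.613) / √168
d = 2.854 / 12.961
d ≈ 0.22

By Cohen's convention (0.2 small / 0.5 medium / 0.8 large): small effect.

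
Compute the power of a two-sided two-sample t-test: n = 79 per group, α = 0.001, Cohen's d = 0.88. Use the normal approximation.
Power ≈ 0.99

Power calculation (two-sample t-test, normal approximation):
z_β = d · √(n/2) - z_{α/2}
z_β = 0.88 · √(79/2) - 3.291
z_β = 0.88 · 6.285 - 3.291
z_β = 2.240

Power = Φ(z_β) = Φ(2.240) ≈ 0.987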